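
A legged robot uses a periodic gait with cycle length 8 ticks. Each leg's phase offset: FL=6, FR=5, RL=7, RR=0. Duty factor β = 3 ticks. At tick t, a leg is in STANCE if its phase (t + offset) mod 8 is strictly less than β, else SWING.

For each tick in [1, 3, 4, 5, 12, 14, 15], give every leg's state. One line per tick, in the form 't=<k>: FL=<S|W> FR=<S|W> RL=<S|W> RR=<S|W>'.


t=1: FL=W FR=W RL=S RR=S
t=3: FL=S FR=S RL=S RR=W
t=4: FL=S FR=S RL=W RR=W
t=5: FL=W FR=S RL=W RR=W
t=12: FL=S FR=S RL=W RR=W
t=14: FL=W FR=W RL=W RR=W
t=15: FL=W FR=W RL=W RR=W

t=1: phase=(7,6,0,1) vs β=3 → FL=W FR=W RL=S RR=S
t=3: phase=(1,0,2,3) vs β=3 → FL=S FR=S RL=S RR=W
t=4: phase=(2,1,3,4) vs β=3 → FL=S FR=S RL=W RR=W
t=5: phase=(3,2,4,5) vs β=3 → FL=W FR=S RL=W RR=W
t=12: phase=(2,1,3,4) vs β=3 → FL=S FR=S RL=W RR=W
t=14: phase=(4,3,5,6) vs β=3 → FL=W FR=W RL=W RR=W
t=15: phase=(5,4,6,7) vs β=3 → FL=W FR=W RL=W RR=W


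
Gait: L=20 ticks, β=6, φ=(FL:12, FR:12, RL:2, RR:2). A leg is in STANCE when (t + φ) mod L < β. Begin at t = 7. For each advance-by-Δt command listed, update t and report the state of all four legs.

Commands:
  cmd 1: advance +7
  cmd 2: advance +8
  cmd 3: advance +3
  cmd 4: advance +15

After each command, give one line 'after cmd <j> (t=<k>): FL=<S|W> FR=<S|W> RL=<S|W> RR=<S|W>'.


start t=7: FL=W FR=W RL=W RR=W
cmd 1: advance +7 → t=14, phase=(6,6,16,16) → FL=W FR=W RL=W RR=W
cmd 2: advance +8 → t=22, phase=(14,14,4,4) → FL=W FR=W RL=S RR=S
cmd 3: advance +3 → t=25, phase=(17,17,7,7) → FL=W FR=W RL=W RR=W
cmd 4: advance +15 → t=40, phase=(12,12,2,2) → FL=W FR=W RL=S RR=S

after cmd 1 (t=14): FL=W FR=W RL=W RR=W
after cmd 2 (t=22): FL=W FR=W RL=S RR=S
after cmd 3 (t=25): FL=W FR=W RL=W RR=W
after cmd 4 (t=40): FL=W FR=W RL=S RR=S


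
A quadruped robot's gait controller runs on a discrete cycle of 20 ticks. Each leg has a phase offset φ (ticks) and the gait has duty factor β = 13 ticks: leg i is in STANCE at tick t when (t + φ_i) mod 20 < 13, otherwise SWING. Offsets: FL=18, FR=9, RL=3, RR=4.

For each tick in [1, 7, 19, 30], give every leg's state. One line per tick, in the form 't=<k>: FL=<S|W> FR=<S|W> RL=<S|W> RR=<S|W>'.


t=1: FL=W FR=S RL=S RR=S
t=7: FL=S FR=W RL=S RR=S
t=19: FL=W FR=S RL=S RR=S
t=30: FL=S FR=W RL=W RR=W

t=1: phase=(19,10,4,5) vs β=13 → FL=W FR=S RL=S RR=S
t=7: phase=(5,16,10,11) vs β=13 → FL=S FR=W RL=S RR=S
t=19: phase=(17,8,2,3) vs β=13 → FL=W FR=S RL=S RR=S
t=30: phase=(8,19,13,14) vs β=13 → FL=S FR=W RL=W RR=W


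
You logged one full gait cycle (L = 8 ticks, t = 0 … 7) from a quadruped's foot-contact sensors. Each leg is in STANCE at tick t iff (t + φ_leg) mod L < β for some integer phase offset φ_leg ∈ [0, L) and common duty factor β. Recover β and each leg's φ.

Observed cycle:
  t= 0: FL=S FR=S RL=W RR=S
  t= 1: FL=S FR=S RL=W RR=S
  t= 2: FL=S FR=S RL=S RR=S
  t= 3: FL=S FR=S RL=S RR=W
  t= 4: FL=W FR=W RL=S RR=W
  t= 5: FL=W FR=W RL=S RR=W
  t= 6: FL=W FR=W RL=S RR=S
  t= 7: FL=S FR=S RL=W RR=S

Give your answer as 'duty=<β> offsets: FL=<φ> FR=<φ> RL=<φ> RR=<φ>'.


duty β = stance ticks per leg = 5
FL: stance ticks = 5; W→S at t=7 → φ=1
FR: stance ticks = 5; W→S at t=7 → φ=1
RL: stance ticks = 5; W→S at t=2 → φ=6
RR: stance ticks = 5; W→S at t=6 → φ=2

duty=5 offsets: FL=1 FR=1 RL=6 RR=2


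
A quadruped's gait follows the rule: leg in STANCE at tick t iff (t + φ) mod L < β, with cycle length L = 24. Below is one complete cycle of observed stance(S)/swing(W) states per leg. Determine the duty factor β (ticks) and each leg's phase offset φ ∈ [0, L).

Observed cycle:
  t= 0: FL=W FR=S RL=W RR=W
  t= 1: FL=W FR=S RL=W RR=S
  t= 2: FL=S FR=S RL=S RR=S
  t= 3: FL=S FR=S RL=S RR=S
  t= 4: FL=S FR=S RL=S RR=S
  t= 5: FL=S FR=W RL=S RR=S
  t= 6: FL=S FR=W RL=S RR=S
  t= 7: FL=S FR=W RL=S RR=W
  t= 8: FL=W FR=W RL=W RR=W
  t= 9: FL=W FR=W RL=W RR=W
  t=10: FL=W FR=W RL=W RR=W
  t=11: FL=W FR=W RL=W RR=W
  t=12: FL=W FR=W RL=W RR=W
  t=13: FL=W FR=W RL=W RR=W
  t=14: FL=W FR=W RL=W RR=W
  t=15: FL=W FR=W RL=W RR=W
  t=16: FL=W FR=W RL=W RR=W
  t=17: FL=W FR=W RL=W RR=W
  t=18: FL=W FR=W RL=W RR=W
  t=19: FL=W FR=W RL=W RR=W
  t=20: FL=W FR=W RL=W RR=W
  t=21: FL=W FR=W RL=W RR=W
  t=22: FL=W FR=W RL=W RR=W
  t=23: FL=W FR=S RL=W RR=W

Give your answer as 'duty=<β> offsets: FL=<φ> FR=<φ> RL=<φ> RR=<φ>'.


duty=6 offsets: FL=22 FR=1 RL=22 RR=23

duty β = stance ticks per leg = 6
FL: stance ticks = 6; W→S at t=2 → φ=22
FR: stance ticks = 6; W→S at t=23 → φ=1
RL: stance ticks = 6; W→S at t=2 → φ=22
RR: stance ticks = 6; W→S at t=1 → φ=23


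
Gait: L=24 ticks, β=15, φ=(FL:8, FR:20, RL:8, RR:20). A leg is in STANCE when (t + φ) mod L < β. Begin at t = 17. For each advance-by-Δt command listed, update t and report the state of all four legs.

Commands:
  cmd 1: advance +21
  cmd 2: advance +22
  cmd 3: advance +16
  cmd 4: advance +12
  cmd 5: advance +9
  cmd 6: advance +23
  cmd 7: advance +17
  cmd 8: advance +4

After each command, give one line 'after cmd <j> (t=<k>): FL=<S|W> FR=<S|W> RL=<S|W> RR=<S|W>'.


start t=17: FL=S FR=S RL=S RR=S
cmd 1: advance +21 → t=38, phase=(22,10,22,10) → FL=W FR=S RL=W RR=S
cmd 2: advance +22 → t=60, phase=(20,8,20,8) → FL=W FR=S RL=W RR=S
cmd 3: advance +16 → t=76, phase=(12,0,12,0) → FL=S FR=S RL=S RR=S
cmd 4: advance +12 → t=88, phase=(0,12,0,12) → FL=S FR=S RL=S RR=S
cmd 5: advance +9 → t=97, phase=(9,21,9,21) → FL=S FR=W RL=S RR=W
cmd 6: advance +23 → t=120, phase=(8,20,8,20) → FL=S FR=W RL=S RR=W
cmd 7: advance +17 → t=137, phase=(1,13,1,13) → FL=S FR=S RL=S RR=S
cmd 8: advance +4 → t=141, phase=(5,17,5,17) → FL=S FR=W RL=S RR=W

after cmd 1 (t=38): FL=W FR=S RL=W RR=S
after cmd 2 (t=60): FL=W FR=S RL=W RR=S
after cmd 3 (t=76): FL=S FR=S RL=S RR=S
after cmd 4 (t=88): FL=S FR=S RL=S RR=S
after cmd 5 (t=97): FL=S FR=W RL=S RR=W
after cmd 6 (t=120): FL=S FR=W RL=S RR=W
after cmd 7 (t=137): FL=S FR=S RL=S RR=S
after cmd 8 (t=141): FL=S FR=W RL=S RR=W


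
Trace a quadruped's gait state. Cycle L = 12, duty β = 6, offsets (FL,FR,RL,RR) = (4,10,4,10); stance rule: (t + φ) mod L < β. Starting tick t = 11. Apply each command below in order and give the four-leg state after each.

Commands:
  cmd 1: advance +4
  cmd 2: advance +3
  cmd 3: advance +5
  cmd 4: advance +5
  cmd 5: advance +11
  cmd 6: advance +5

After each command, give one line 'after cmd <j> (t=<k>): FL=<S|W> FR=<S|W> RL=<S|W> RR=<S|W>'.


after cmd 1 (t=15): FL=W FR=S RL=W RR=S
after cmd 2 (t=18): FL=W FR=S RL=W RR=S
after cmd 3 (t=23): FL=S FR=W RL=S RR=W
after cmd 4 (t=28): FL=W FR=S RL=W RR=S
after cmd 5 (t=39): FL=W FR=S RL=W RR=S
after cmd 6 (t=44): FL=S FR=W RL=S RR=W

start t=11: FL=S FR=W RL=S RR=W
cmd 1: advance +4 → t=15, phase=(7,1,7,1) → FL=W FR=S RL=W RR=S
cmd 2: advance +3 → t=18, phase=(10,4,10,4) → FL=W FR=S RL=W RR=S
cmd 3: advance +5 → t=23, phase=(3,9,3,9) → FL=S FR=W RL=S RR=W
cmd 4: advance +5 → t=28, phase=(8,2,8,2) → FL=W FR=S RL=W RR=S
cmd 5: advance +11 → t=39, phase=(7,1,7,1) → FL=W FR=S RL=W RR=S
cmd 6: advance +5 → t=44, phase=(0,6,0,6) → FL=S FR=W RL=S RR=W


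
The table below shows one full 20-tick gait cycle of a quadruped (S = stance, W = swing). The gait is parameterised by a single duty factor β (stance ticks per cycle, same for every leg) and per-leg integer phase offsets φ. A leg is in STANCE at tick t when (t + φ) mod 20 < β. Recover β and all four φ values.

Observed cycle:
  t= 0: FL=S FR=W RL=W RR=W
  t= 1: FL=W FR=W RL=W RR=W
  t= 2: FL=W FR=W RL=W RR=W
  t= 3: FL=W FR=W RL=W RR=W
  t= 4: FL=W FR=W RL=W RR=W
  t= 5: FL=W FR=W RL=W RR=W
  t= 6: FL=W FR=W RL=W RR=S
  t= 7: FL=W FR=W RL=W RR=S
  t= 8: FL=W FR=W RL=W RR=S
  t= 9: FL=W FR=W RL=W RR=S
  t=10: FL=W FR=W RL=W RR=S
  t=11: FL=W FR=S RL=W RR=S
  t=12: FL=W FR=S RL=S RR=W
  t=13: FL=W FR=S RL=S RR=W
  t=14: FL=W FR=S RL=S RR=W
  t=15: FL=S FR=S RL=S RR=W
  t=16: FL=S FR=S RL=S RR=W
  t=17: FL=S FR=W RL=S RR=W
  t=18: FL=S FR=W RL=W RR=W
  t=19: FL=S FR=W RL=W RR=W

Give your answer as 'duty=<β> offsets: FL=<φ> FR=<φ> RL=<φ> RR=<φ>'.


duty β = stance ticks per leg = 6
FL: stance ticks = 6; W→S at t=15 → φ=5
FR: stance ticks = 6; W→S at t=11 → φ=9
RL: stance ticks = 6; W→S at t=12 → φ=8
RR: stance ticks = 6; W→S at t=6 → φ=14

duty=6 offsets: FL=5 FR=9 RL=8 RR=14


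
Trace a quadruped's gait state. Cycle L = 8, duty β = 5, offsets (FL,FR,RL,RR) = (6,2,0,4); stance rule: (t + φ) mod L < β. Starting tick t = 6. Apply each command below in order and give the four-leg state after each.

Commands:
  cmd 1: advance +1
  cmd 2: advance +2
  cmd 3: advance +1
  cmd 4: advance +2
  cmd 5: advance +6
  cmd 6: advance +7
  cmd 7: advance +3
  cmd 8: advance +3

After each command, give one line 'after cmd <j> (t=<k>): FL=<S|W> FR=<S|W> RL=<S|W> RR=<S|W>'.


after cmd 1 (t=7): FL=W FR=S RL=W RR=S
after cmd 2 (t=9): FL=W FR=S RL=S RR=W
after cmd 3 (t=10): FL=S FR=S RL=S RR=W
after cmd 4 (t=12): FL=S FR=W RL=S RR=S
after cmd 5 (t=18): FL=S FR=S RL=S RR=W
after cmd 6 (t=25): FL=W FR=S RL=S RR=W
after cmd 7 (t=28): FL=S FR=W RL=S RR=S
after cmd 8 (t=31): FL=W FR=S RL=W RR=S

start t=6: FL=S FR=S RL=W RR=S
cmd 1: advance +1 → t=7, phase=(5,1,7,3) → FL=W FR=S RL=W RR=S
cmd 2: advance +2 → t=9, phase=(7,3,1,5) → FL=W FR=S RL=S RR=W
cmd 3: advance +1 → t=10, phase=(0,4,2,6) → FL=S FR=S RL=S RR=W
cmd 4: advance +2 → t=12, phase=(2,6,4,0) → FL=S FR=W RL=S RR=S
cmd 5: advance +6 → t=18, phase=(0,4,2,6) → FL=S FR=S RL=S RR=W
cmd 6: advance +7 → t=25, phase=(7,3,1,5) → FL=W FR=S RL=S RR=W
cmd 7: advance +3 → t=28, phase=(2,6,4,0) → FL=S FR=W RL=S RR=S
cmd 8: advance +3 → t=31, phase=(5,1,7,3) → FL=W FR=S RL=W RR=S


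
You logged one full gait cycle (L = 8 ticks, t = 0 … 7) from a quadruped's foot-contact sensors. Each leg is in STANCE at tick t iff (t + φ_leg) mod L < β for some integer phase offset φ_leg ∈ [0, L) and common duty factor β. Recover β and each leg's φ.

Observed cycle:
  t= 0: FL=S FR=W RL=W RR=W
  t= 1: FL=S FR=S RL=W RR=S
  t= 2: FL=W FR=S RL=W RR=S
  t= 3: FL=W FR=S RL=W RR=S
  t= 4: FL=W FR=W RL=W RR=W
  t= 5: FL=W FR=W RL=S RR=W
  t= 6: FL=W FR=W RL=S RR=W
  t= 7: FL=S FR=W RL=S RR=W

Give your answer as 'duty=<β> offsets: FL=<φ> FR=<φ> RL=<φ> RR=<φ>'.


duty=3 offsets: FL=1 FR=7 RL=3 RR=7

duty β = stance ticks per leg = 3
FL: stance ticks = 3; W→S at t=7 → φ=1
FR: stance ticks = 3; W→S at t=1 → φ=7
RL: stance ticks = 3; W→S at t=5 → φ=3
RR: stance ticks = 3; W→S at t=1 → φ=7


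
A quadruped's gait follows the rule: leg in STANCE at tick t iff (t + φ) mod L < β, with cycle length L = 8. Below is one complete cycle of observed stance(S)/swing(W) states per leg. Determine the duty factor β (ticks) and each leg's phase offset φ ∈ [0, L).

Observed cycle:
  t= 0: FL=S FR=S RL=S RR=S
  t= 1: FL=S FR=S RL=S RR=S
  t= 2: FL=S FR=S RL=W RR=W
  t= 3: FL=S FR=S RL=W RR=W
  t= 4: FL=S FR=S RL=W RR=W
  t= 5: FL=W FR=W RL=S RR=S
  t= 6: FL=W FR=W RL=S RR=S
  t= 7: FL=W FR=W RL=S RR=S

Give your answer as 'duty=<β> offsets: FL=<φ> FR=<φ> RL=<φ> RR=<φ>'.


duty=5 offsets: FL=0 FR=0 RL=3 RR=3

duty β = stance ticks per leg = 5
FL: stance ticks = 5; W→S at t=0 → φ=0
FR: stance ticks = 5; W→S at t=0 → φ=0
RL: stance ticks = 5; W→S at t=5 → φ=3
RR: stance ticks = 5; W→S at t=5 → φ=3


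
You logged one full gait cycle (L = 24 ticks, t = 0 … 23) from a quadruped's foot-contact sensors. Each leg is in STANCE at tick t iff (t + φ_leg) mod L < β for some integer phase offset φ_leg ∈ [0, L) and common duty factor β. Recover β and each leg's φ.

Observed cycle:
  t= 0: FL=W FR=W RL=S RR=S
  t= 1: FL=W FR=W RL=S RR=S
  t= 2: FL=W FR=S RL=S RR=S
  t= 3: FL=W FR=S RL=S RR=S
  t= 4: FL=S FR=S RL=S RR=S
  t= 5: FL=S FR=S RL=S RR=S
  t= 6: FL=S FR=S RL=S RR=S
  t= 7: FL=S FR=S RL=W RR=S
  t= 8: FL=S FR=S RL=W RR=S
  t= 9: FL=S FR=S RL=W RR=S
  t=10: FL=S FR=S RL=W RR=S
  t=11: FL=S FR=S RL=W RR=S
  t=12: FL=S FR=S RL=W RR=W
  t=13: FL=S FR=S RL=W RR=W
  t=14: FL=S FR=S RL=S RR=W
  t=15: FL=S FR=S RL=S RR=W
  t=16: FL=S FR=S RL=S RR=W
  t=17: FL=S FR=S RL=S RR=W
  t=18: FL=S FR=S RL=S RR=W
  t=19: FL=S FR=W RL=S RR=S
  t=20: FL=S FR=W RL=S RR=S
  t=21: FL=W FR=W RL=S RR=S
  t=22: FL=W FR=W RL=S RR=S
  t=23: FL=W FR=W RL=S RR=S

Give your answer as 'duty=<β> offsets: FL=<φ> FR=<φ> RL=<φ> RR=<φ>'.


duty=17 offsets: FL=20 FR=22 RL=10 RR=5

duty β = stance ticks per leg = 17
FL: stance ticks = 17; W→S at t=4 → φ=20
FR: stance ticks = 17; W→S at t=2 → φ=22
RL: stance ticks = 17; W→S at t=14 → φ=10
RR: stance ticks = 17; W→S at t=19 → φ=5


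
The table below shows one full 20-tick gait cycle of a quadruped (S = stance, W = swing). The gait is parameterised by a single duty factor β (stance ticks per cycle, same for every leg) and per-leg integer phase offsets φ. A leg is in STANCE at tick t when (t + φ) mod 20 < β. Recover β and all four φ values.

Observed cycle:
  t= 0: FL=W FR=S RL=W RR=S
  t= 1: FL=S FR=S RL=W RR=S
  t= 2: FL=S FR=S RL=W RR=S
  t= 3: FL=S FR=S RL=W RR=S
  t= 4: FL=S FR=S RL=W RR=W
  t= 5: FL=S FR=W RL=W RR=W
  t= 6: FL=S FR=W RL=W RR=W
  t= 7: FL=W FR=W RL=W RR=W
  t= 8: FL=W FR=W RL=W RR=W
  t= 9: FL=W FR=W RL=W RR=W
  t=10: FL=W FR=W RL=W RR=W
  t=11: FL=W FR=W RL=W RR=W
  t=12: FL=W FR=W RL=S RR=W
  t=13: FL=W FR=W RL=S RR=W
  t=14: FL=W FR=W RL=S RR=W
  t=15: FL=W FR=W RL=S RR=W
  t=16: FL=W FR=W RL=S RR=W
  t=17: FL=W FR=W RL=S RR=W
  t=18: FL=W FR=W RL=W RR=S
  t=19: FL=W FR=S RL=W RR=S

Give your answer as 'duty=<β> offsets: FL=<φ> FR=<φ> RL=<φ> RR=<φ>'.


duty β = stance ticks per leg = 6
FL: stance ticks = 6; W→S at t=1 → φ=19
FR: stance ticks = 6; W→S at t=19 → φ=1
RL: stance ticks = 6; W→S at t=12 → φ=8
RR: stance ticks = 6; W→S at t=18 → φ=2

duty=6 offsets: FL=19 FR=1 RL=8 RR=2


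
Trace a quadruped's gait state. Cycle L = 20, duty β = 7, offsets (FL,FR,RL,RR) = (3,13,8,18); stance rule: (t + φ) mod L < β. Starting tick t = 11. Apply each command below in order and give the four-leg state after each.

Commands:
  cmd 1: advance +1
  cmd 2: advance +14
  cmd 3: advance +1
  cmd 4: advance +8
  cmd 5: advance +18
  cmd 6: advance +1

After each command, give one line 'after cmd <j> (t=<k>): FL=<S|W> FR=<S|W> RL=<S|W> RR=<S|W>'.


start t=11: FL=W FR=S RL=W RR=W
cmd 1: advance +1 → t=12, phase=(15,5,0,10) → FL=W FR=S RL=S RR=W
cmd 2: advance +14 → t=26, phase=(9,19,14,4) → FL=W FR=W RL=W RR=S
cmd 3: advance +1 → t=27, phase=(10,0,15,5) → FL=W FR=S RL=W RR=S
cmd 4: advance +8 → t=35, phase=(18,8,3,13) → FL=W FR=W RL=S RR=W
cmd 5: advance +18 → t=53, phase=(16,6,1,11) → FL=W FR=S RL=S RR=W
cmd 6: advance +1 → t=54, phase=(17,7,2,12) → FL=W FR=W RL=S RR=W

after cmd 1 (t=12): FL=W FR=S RL=S RR=W
after cmd 2 (t=26): FL=W FR=W RL=W RR=S
after cmd 3 (t=27): FL=W FR=S RL=W RR=S
after cmd 4 (t=35): FL=W FR=W RL=S RR=W
after cmd 5 (t=53): FL=W FR=S RL=S RR=W
after cmd 6 (t=54): FL=W FR=W RL=S RR=W


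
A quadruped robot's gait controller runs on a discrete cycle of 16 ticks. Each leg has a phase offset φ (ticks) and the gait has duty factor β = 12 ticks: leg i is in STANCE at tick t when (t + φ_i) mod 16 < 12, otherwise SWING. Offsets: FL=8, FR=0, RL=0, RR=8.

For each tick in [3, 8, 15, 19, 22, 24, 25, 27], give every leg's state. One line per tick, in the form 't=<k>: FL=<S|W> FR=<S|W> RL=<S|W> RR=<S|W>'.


t=3: phase=(11,3,3,11) vs β=12 → FL=S FR=S RL=S RR=S
t=8: phase=(0,8,8,0) vs β=12 → FL=S FR=S RL=S RR=S
t=15: phase=(7,15,15,7) vs β=12 → FL=S FR=W RL=W RR=S
t=19: phase=(11,3,3,11) vs β=12 → FL=S FR=S RL=S RR=S
t=22: phase=(14,6,6,14) vs β=12 → FL=W FR=S RL=S RR=W
t=24: phase=(0,8,8,0) vs β=12 → FL=S FR=S RL=S RR=S
t=25: phase=(1,9,9,1) vs β=12 → FL=S FR=S RL=S RR=S
t=27: phase=(3,11,11,3) vs β=12 → FL=S FR=S RL=S RR=S

t=3: FL=S FR=S RL=S RR=S
t=8: FL=S FR=S RL=S RR=S
t=15: FL=S FR=W RL=W RR=S
t=19: FL=S FR=S RL=S RR=S
t=22: FL=W FR=S RL=S RR=W
t=24: FL=S FR=S RL=S RR=S
t=25: FL=S FR=S RL=S RR=S
t=27: FL=S FR=S RL=S RR=S


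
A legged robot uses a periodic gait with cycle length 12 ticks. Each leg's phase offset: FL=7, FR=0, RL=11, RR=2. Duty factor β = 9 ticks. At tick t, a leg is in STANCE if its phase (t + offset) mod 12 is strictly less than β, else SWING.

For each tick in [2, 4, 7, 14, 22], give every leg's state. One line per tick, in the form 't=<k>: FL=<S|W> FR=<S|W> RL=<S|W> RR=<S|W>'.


t=2: phase=(9,2,1,4) vs β=9 → FL=W FR=S RL=S RR=S
t=4: phase=(11,4,3,6) vs β=9 → FL=W FR=S RL=S RR=S
t=7: phase=(2,7,6,9) vs β=9 → FL=S FR=S RL=S RR=W
t=14: phase=(9,2,1,4) vs β=9 → FL=W FR=S RL=S RR=S
t=22: phase=(5,10,9,0) vs β=9 → FL=S FR=W RL=W RR=S

t=2: FL=W FR=S RL=S RR=S
t=4: FL=W FR=S RL=S RR=S
t=7: FL=S FR=S RL=S RR=W
t=14: FL=W FR=S RL=S RR=S
t=22: FL=S FR=W RL=W RR=S


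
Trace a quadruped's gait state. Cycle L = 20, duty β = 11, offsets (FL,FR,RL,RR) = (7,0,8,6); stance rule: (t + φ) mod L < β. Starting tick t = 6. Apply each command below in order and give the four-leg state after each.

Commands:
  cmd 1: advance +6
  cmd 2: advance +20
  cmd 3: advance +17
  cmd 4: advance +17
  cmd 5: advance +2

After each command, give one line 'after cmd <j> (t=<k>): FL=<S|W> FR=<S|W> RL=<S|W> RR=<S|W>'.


start t=6: FL=W FR=S RL=W RR=W
cmd 1: advance +6 → t=12, phase=(19,12,0,18) → FL=W FR=W RL=S RR=W
cmd 2: advance +20 → t=32, phase=(19,12,0,18) → FL=W FR=W RL=S RR=W
cmd 3: advance +17 → t=49, phase=(16,9,17,15) → FL=W FR=S RL=W RR=W
cmd 4: advance +17 → t=66, phase=(13,6,14,12) → FL=W FR=S RL=W RR=W
cmd 5: advance +2 → t=68, phase=(15,8,16,14) → FL=W FR=S RL=W RR=W

after cmd 1 (t=12): FL=W FR=W RL=S RR=W
after cmd 2 (t=32): FL=W FR=W RL=S RR=W
after cmd 3 (t=49): FL=W FR=S RL=W RR=W
after cmd 4 (t=66): FL=W FR=S RL=W RR=W
after cmd 5 (t=68): FL=W FR=S RL=W RR=W


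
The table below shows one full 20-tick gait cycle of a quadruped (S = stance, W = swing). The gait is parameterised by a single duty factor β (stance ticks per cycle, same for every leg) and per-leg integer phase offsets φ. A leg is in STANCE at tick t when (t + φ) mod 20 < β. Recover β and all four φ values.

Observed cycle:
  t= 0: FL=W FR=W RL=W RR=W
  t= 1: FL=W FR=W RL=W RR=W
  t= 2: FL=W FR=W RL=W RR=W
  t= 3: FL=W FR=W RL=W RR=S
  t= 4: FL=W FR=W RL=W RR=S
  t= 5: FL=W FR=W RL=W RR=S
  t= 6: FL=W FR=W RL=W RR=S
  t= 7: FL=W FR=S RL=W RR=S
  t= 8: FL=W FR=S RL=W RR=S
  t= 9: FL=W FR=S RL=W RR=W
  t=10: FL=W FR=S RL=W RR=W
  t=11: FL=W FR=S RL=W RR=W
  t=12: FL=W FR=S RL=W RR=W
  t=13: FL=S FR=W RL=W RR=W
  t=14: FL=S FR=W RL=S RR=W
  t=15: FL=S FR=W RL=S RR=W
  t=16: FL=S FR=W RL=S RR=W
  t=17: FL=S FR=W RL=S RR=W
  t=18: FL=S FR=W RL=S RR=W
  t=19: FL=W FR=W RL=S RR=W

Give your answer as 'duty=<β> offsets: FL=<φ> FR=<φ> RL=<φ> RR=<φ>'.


duty=6 offsets: FL=7 FR=13 RL=6 RR=17

duty β = stance ticks per leg = 6
FL: stance ticks = 6; W→S at t=13 → φ=7
FR: stance ticks = 6; W→S at t=7 → φ=13
RL: stance ticks = 6; W→S at t=14 → φ=6
RR: stance ticks = 6; W→S at t=3 → φ=17


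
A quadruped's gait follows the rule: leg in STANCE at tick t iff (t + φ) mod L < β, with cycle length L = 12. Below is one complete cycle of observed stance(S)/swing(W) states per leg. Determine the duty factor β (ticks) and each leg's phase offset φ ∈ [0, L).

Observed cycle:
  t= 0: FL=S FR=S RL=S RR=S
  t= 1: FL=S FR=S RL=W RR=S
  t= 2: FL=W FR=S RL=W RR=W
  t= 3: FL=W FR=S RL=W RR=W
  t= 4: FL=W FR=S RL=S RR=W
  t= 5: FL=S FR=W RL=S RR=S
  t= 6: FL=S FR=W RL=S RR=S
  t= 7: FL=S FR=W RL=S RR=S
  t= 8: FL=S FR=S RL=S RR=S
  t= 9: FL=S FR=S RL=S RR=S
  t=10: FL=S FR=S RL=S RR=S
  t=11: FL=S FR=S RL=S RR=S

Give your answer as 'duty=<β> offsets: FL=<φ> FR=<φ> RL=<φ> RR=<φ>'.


duty=9 offsets: FL=7 FR=4 RL=8 RR=7

duty β = stance ticks per leg = 9
FL: stance ticks = 9; W→S at t=5 → φ=7
FR: stance ticks = 9; W→S at t=8 → φ=4
RL: stance ticks = 9; W→S at t=4 → φ=8
RR: stance ticks = 9; W→S at t=5 → φ=7


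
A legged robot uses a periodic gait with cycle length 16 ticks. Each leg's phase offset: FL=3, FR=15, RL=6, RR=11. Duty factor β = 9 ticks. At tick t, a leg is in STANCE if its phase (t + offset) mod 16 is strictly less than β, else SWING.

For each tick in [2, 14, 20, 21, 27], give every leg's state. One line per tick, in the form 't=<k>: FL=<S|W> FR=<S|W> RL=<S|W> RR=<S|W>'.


t=2: phase=(5,1,8,13) vs β=9 → FL=S FR=S RL=S RR=W
t=14: phase=(1,13,4,9) vs β=9 → FL=S FR=W RL=S RR=W
t=20: phase=(7,3,10,15) vs β=9 → FL=S FR=S RL=W RR=W
t=21: phase=(8,4,11,0) vs β=9 → FL=S FR=S RL=W RR=S
t=27: phase=(14,10,1,6) vs β=9 → FL=W FR=W RL=S RR=S

t=2: FL=S FR=S RL=S RR=W
t=14: FL=S FR=W RL=S RR=W
t=20: FL=S FR=S RL=W RR=W
t=21: FL=S FR=S RL=W RR=S
t=27: FL=W FR=W RL=S RR=S


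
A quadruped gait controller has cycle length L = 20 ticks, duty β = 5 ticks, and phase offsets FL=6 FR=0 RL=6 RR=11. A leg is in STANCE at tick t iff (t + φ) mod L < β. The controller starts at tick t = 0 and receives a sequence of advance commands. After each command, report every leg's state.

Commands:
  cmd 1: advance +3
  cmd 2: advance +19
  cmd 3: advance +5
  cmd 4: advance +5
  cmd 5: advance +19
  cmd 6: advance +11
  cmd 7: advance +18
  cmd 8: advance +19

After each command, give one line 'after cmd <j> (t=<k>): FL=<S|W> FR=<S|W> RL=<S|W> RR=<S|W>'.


after cmd 1 (t=3): FL=W FR=S RL=W RR=W
after cmd 2 (t=22): FL=W FR=S RL=W RR=W
after cmd 3 (t=27): FL=W FR=W RL=W RR=W
after cmd 4 (t=32): FL=W FR=W RL=W RR=S
after cmd 5 (t=51): FL=W FR=W RL=W RR=S
after cmd 6 (t=62): FL=W FR=S RL=W RR=W
after cmd 7 (t=80): FL=W FR=S RL=W RR=W
after cmd 8 (t=99): FL=W FR=W RL=W RR=W

start t=0: FL=W FR=S RL=W RR=W
cmd 1: advance +3 → t=3, phase=(9,3,9,14) → FL=W FR=S RL=W RR=W
cmd 2: advance +19 → t=22, phase=(8,2,8,13) → FL=W FR=S RL=W RR=W
cmd 3: advance +5 → t=27, phase=(13,7,13,18) → FL=W FR=W RL=W RR=W
cmd 4: advance +5 → t=32, phase=(18,12,18,3) → FL=W FR=W RL=W RR=S
cmd 5: advance +19 → t=51, phase=(17,11,17,2) → FL=W FR=W RL=W RR=S
cmd 6: advance +11 → t=62, phase=(8,2,8,13) → FL=W FR=S RL=W RR=W
cmd 7: advance +18 → t=80, phase=(6,0,6,11) → FL=W FR=S RL=W RR=W
cmd 8: advance +19 → t=99, phase=(5,19,5,10) → FL=W FR=W RL=W RR=W


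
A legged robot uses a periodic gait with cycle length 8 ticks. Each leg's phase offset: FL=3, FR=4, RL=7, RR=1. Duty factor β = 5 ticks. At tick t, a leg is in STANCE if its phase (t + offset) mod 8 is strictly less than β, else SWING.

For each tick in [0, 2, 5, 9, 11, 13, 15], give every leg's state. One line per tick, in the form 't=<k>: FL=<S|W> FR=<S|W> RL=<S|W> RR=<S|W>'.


t=0: phase=(3,4,7,1) vs β=5 → FL=S FR=S RL=W RR=S
t=2: phase=(5,6,1,3) vs β=5 → FL=W FR=W RL=S RR=S
t=5: phase=(0,1,4,6) vs β=5 → FL=S FR=S RL=S RR=W
t=9: phase=(4,5,0,2) vs β=5 → FL=S FR=W RL=S RR=S
t=11: phase=(6,7,2,4) vs β=5 → FL=W FR=W RL=S RR=S
t=13: phase=(0,1,4,6) vs β=5 → FL=S FR=S RL=S RR=W
t=15: phase=(2,3,6,0) vs β=5 → FL=S FR=S RL=W RR=S

t=0: FL=S FR=S RL=W RR=S
t=2: FL=W FR=W RL=S RR=S
t=5: FL=S FR=S RL=S RR=W
t=9: FL=S FR=W RL=S RR=S
t=11: FL=W FR=W RL=S RR=S
t=13: FL=S FR=S RL=S RR=W
t=15: FL=S FR=S RL=W RR=S


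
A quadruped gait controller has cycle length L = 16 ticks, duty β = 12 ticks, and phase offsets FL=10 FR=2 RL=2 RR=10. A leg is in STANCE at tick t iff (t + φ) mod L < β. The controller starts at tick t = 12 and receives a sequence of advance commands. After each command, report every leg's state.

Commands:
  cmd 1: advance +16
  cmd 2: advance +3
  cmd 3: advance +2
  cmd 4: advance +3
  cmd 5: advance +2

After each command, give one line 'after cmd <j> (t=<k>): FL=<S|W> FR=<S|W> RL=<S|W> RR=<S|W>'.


after cmd 1 (t=28): FL=S FR=W RL=W RR=S
after cmd 2 (t=31): FL=S FR=S RL=S RR=S
after cmd 3 (t=33): FL=S FR=S RL=S RR=S
after cmd 4 (t=36): FL=W FR=S RL=S RR=W
after cmd 5 (t=38): FL=S FR=S RL=S RR=S

start t=12: FL=S FR=W RL=W RR=S
cmd 1: advance +16 → t=28, phase=(6,14,14,6) → FL=S FR=W RL=W RR=S
cmd 2: advance +3 → t=31, phase=(9,1,1,9) → FL=S FR=S RL=S RR=S
cmd 3: advance +2 → t=33, phase=(11,3,3,11) → FL=S FR=S RL=S RR=S
cmd 4: advance +3 → t=36, phase=(14,6,6,14) → FL=W FR=S RL=S RR=W
cmd 5: advance +2 → t=38, phase=(0,8,8,0) → FL=S FR=S RL=S RR=S


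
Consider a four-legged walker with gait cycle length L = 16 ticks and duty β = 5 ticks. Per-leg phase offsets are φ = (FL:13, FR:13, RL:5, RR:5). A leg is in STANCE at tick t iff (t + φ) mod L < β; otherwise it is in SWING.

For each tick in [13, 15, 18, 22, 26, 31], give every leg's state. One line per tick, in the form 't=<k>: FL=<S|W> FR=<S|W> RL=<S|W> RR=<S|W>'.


t=13: phase=(10,10,2,2) vs β=5 → FL=W FR=W RL=S RR=S
t=15: phase=(12,12,4,4) vs β=5 → FL=W FR=W RL=S RR=S
t=18: phase=(15,15,7,7) vs β=5 → FL=W FR=W RL=W RR=W
t=22: phase=(3,3,11,11) vs β=5 → FL=S FR=S RL=W RR=W
t=26: phase=(7,7,15,15) vs β=5 → FL=W FR=W RL=W RR=W
t=31: phase=(12,12,4,4) vs β=5 → FL=W FR=W RL=S RR=S

t=13: FL=W FR=W RL=S RR=S
t=15: FL=W FR=W RL=S RR=S
t=18: FL=W FR=W RL=W RR=W
t=22: FL=S FR=S RL=W RR=W
t=26: FL=W FR=W RL=W RR=W
t=31: FL=W FR=W RL=S RR=S


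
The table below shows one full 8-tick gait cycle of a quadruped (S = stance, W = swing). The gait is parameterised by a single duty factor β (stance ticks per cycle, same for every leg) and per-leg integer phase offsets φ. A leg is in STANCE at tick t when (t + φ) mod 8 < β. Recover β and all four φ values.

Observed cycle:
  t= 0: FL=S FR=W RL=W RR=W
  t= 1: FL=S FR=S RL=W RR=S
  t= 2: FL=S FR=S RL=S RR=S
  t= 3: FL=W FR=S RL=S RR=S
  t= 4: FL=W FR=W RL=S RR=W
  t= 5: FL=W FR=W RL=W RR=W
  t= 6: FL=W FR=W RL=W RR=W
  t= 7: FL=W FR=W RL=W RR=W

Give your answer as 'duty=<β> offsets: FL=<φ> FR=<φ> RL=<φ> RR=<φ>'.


duty=3 offsets: FL=0 FR=7 RL=6 RR=7

duty β = stance ticks per leg = 3
FL: stance ticks = 3; W→S at t=0 → φ=0
FR: stance ticks = 3; W→S at t=1 → φ=7
RL: stance ticks = 3; W→S at t=2 → φ=6
RR: stance ticks = 3; W→S at t=1 → φ=7


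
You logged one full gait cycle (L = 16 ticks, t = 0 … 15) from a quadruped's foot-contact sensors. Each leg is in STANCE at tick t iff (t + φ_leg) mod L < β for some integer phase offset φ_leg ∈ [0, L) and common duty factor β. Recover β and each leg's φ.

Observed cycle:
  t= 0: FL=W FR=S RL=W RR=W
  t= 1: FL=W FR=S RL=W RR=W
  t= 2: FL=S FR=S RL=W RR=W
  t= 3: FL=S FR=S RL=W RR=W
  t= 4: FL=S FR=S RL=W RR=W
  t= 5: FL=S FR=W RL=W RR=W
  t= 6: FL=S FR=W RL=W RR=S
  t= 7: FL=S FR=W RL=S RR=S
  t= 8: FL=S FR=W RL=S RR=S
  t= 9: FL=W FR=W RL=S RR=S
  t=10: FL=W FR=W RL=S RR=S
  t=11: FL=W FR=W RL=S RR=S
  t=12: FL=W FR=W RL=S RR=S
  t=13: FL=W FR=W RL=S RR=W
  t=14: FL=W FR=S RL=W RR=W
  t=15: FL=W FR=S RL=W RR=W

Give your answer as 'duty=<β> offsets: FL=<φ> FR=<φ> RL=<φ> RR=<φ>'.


duty β = stance ticks per leg = 7
FL: stance ticks = 7; W→S at t=2 → φ=14
FR: stance ticks = 7; W→S at t=14 → φ=2
RL: stance ticks = 7; W→S at t=7 → φ=9
RR: stance ticks = 7; W→S at t=6 → φ=10

duty=7 offsets: FL=14 FR=2 RL=9 RR=10


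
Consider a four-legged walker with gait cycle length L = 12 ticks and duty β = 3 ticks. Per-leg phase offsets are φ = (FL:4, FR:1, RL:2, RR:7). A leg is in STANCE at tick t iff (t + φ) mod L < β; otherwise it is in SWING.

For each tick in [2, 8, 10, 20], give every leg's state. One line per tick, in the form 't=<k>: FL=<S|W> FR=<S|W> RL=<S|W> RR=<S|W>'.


t=2: FL=W FR=W RL=W RR=W
t=8: FL=S FR=W RL=W RR=W
t=10: FL=S FR=W RL=S RR=W
t=20: FL=S FR=W RL=W RR=W

t=2: phase=(6,3,4,9) vs β=3 → FL=W FR=W RL=W RR=W
t=8: phase=(0,9,10,3) vs β=3 → FL=S FR=W RL=W RR=W
t=10: phase=(2,11,0,5) vs β=3 → FL=S FR=W RL=S RR=W
t=20: phase=(0,9,10,3) vs β=3 → FL=S FR=W RL=W RR=W


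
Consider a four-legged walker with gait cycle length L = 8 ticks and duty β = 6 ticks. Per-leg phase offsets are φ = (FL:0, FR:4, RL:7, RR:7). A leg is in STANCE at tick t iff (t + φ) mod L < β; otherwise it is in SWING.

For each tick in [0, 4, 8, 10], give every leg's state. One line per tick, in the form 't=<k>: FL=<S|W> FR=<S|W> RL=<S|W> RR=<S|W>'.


t=0: phase=(0,4,7,7) vs β=6 → FL=S FR=S RL=W RR=W
t=4: phase=(4,0,3,3) vs β=6 → FL=S FR=S RL=S RR=S
t=8: phase=(0,4,7,7) vs β=6 → FL=S FR=S RL=W RR=W
t=10: phase=(2,6,1,1) vs β=6 → FL=S FR=W RL=S RR=S

t=0: FL=S FR=S RL=W RR=W
t=4: FL=S FR=S RL=S RR=S
t=8: FL=S FR=S RL=W RR=W
t=10: FL=S FR=W RL=S RR=S


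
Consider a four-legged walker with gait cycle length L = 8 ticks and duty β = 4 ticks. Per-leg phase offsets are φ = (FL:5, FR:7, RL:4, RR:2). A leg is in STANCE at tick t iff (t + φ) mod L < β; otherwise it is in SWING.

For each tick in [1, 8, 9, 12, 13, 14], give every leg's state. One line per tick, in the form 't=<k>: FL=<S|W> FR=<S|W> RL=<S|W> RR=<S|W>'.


t=1: phase=(6,0,5,3) vs β=4 → FL=W FR=S RL=W RR=S
t=8: phase=(5,7,4,2) vs β=4 → FL=W FR=W RL=W RR=S
t=9: phase=(6,0,5,3) vs β=4 → FL=W FR=S RL=W RR=S
t=12: phase=(1,3,0,6) vs β=4 → FL=S FR=S RL=S RR=W
t=13: phase=(2,4,1,7) vs β=4 → FL=S FR=W RL=S RR=W
t=14: phase=(3,5,2,0) vs β=4 → FL=S FR=W RL=S RR=S

t=1: FL=W FR=S RL=W RR=S
t=8: FL=W FR=W RL=W RR=S
t=9: FL=W FR=S RL=W RR=S
t=12: FL=S FR=S RL=S RR=W
t=13: FL=S FR=W RL=S RR=W
t=14: FL=S FR=W RL=S RR=S


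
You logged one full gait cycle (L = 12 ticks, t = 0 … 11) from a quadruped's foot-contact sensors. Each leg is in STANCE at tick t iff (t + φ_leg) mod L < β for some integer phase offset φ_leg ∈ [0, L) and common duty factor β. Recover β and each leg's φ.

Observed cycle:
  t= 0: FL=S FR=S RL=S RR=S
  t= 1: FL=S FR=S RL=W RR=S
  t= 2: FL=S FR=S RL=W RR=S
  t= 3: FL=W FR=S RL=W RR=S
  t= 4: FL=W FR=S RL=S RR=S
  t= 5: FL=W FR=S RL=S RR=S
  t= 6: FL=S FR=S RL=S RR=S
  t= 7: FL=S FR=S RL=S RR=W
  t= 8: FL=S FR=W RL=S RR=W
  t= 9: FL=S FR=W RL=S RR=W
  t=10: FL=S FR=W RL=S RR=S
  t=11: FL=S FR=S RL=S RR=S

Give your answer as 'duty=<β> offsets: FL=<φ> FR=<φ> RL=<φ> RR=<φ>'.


duty β = stance ticks per leg = 9
FL: stance ticks = 9; W→S at t=6 → φ=6
FR: stance ticks = 9; W→S at t=11 → φ=1
RL: stance ticks = 9; W→S at t=4 → φ=8
RR: stance ticks = 9; W→S at t=10 → φ=2

duty=9 offsets: FL=6 FR=1 RL=8 RR=2


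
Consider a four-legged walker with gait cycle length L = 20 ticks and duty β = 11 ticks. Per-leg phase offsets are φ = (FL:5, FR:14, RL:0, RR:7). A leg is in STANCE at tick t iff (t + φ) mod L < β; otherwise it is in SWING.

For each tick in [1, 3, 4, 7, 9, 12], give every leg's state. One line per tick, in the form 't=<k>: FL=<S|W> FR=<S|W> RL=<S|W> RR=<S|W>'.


t=1: FL=S FR=W RL=S RR=S
t=3: FL=S FR=W RL=S RR=S
t=4: FL=S FR=W RL=S RR=W
t=7: FL=W FR=S RL=S RR=W
t=9: FL=W FR=S RL=S RR=W
t=12: FL=W FR=S RL=W RR=W

t=1: phase=(6,15,1,8) vs β=11 → FL=S FR=W RL=S RR=S
t=3: phase=(8,17,3,10) vs β=11 → FL=S FR=W RL=S RR=S
t=4: phase=(9,18,4,11) vs β=11 → FL=S FR=W RL=S RR=W
t=7: phase=(12,1,7,14) vs β=11 → FL=W FR=S RL=S RR=W
t=9: phase=(14,3,9,16) vs β=11 → FL=W FR=S RL=S RR=W
t=12: phase=(17,6,12,19) vs β=11 → FL=W FR=S RL=W RR=W


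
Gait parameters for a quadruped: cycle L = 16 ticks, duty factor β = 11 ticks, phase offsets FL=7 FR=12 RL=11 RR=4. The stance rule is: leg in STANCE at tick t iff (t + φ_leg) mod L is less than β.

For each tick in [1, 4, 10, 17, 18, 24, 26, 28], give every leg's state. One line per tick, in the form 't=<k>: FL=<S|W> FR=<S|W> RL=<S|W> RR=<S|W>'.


t=1: phase=(8,13,12,5) vs β=11 → FL=S FR=W RL=W RR=S
t=4: phase=(11,0,15,8) vs β=11 → FL=W FR=S RL=W RR=S
t=10: phase=(1,6,5,14) vs β=11 → FL=S FR=S RL=S RR=W
t=17: phase=(8,13,12,5) vs β=11 → FL=S FR=W RL=W RR=S
t=18: phase=(9,14,13,6) vs β=11 → FL=S FR=W RL=W RR=S
t=24: phase=(15,4,3,12) vs β=11 → FL=W FR=S RL=S RR=W
t=26: phase=(1,6,5,14) vs β=11 → FL=S FR=S RL=S RR=W
t=28: phase=(3,8,7,0) vs β=11 → FL=S FR=S RL=S RR=S

t=1: FL=S FR=W RL=W RR=S
t=4: FL=W FR=S RL=W RR=S
t=10: FL=S FR=S RL=S RR=W
t=17: FL=S FR=W RL=W RR=S
t=18: FL=S FR=W RL=W RR=S
t=24: FL=W FR=S RL=S RR=W
t=26: FL=S FR=S RL=S RR=W
t=28: FL=S FR=S RL=S RR=S


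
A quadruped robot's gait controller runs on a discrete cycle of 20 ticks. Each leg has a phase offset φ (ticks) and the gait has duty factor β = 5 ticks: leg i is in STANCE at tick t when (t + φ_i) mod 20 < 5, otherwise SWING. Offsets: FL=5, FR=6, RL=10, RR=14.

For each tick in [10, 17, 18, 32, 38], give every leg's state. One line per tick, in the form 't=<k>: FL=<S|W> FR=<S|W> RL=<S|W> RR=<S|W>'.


t=10: FL=W FR=W RL=S RR=S
t=17: FL=S FR=S RL=W RR=W
t=18: FL=S FR=S RL=W RR=W
t=32: FL=W FR=W RL=S RR=W
t=38: FL=S FR=S RL=W RR=W

t=10: phase=(15,16,0,4) vs β=5 → FL=W FR=W RL=S RR=S
t=17: phase=(2,3,7,11) vs β=5 → FL=S FR=S RL=W RR=W
t=18: phase=(3,4,8,12) vs β=5 → FL=S FR=S RL=W RR=W
t=32: phase=(17,18,2,6) vs β=5 → FL=W FR=W RL=S RR=W
t=38: phase=(3,4,8,12) vs β=5 → FL=S FR=S RL=W RR=W


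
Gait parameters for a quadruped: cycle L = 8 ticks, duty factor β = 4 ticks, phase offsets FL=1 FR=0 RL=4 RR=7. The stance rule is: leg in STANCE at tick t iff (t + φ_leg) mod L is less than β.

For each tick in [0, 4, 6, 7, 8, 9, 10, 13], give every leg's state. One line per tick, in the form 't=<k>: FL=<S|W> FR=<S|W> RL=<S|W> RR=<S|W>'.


t=0: FL=S FR=S RL=W RR=W
t=4: FL=W FR=W RL=S RR=S
t=6: FL=W FR=W RL=S RR=W
t=7: FL=S FR=W RL=S RR=W
t=8: FL=S FR=S RL=W RR=W
t=9: FL=S FR=S RL=W RR=S
t=10: FL=S FR=S RL=W RR=S
t=13: FL=W FR=W RL=S RR=W

t=0: phase=(1,0,4,7) vs β=4 → FL=S FR=S RL=W RR=W
t=4: phase=(5,4,0,3) vs β=4 → FL=W FR=W RL=S RR=S
t=6: phase=(7,6,2,5) vs β=4 → FL=W FR=W RL=S RR=W
t=7: phase=(0,7,3,6) vs β=4 → FL=S FR=W RL=S RR=W
t=8: phase=(1,0,4,7) vs β=4 → FL=S FR=S RL=W RR=W
t=9: phase=(2,1,5,0) vs β=4 → FL=S FR=S RL=W RR=S
t=10: phase=(3,2,6,1) vs β=4 → FL=S FR=S RL=W RR=S
t=13: phase=(6,5,1,4) vs β=4 → FL=W FR=W RL=S RR=W


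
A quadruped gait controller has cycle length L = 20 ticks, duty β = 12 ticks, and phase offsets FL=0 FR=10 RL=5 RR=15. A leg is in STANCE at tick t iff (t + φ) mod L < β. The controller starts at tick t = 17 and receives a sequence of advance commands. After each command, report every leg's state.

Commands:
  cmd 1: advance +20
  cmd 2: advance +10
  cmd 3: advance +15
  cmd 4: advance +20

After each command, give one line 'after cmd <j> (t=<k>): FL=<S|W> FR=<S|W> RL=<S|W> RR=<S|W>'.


start t=17: FL=W FR=S RL=S RR=W
cmd 1: advance +20 → t=37, phase=(17,7,2,12) → FL=W FR=S RL=S RR=W
cmd 2: advance +10 → t=47, phase=(7,17,12,2) → FL=S FR=W RL=W RR=S
cmd 3: advance +15 → t=62, phase=(2,12,7,17) → FL=S FR=W RL=S RR=W
cmd 4: advance +20 → t=82, phase=(2,12,7,17) → FL=S FR=W RL=S RR=W

after cmd 1 (t=37): FL=W FR=S RL=S RR=W
after cmd 2 (t=47): FL=S FR=W RL=W RR=S
after cmd 3 (t=62): FL=S FR=W RL=S RR=W
after cmd 4 (t=82): FL=S FR=W RL=S RR=W


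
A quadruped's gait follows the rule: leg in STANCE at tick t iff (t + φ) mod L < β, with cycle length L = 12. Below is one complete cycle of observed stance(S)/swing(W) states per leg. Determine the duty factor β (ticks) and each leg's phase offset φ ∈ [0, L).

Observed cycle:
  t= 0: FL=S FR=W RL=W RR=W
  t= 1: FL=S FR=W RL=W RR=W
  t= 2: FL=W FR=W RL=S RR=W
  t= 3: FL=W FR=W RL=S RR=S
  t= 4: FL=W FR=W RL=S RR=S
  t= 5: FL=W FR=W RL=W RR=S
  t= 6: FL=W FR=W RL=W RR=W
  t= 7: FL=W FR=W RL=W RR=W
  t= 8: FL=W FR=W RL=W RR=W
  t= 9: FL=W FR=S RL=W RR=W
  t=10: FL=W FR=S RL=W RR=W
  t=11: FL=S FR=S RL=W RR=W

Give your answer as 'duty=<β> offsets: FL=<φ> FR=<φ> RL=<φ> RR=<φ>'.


duty=3 offsets: FL=1 FR=3 RL=10 RR=9

duty β = stance ticks per leg = 3
FL: stance ticks = 3; W→S at t=11 → φ=1
FR: stance ticks = 3; W→S at t=9 → φ=3
RL: stance ticks = 3; W→S at t=2 → φ=10
RR: stance ticks = 3; W→S at t=3 → φ=9


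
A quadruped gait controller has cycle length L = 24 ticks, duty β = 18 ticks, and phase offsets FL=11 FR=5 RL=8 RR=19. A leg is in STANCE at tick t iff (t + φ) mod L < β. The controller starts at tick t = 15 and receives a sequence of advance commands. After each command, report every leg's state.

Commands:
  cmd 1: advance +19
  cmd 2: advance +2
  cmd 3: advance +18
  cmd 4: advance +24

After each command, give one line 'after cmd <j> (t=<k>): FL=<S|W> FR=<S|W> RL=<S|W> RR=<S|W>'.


after cmd 1 (t=34): FL=W FR=S RL=W RR=S
after cmd 2 (t=36): FL=W FR=S RL=W RR=S
after cmd 3 (t=54): FL=S FR=S RL=S RR=S
after cmd 4 (t=78): FL=S FR=S RL=S RR=S

start t=15: FL=S FR=W RL=W RR=S
cmd 1: advance +19 → t=34, phase=(21,15,18,5) → FL=W FR=S RL=W RR=S
cmd 2: advance +2 → t=36, phase=(23,17,20,7) → FL=W FR=S RL=W RR=S
cmd 3: advance +18 → t=54, phase=(17,11,14,1) → FL=S FR=S RL=S RR=S
cmd 4: advance +24 → t=78, phase=(17,11,14,1) → FL=S FR=S RL=S RR=S


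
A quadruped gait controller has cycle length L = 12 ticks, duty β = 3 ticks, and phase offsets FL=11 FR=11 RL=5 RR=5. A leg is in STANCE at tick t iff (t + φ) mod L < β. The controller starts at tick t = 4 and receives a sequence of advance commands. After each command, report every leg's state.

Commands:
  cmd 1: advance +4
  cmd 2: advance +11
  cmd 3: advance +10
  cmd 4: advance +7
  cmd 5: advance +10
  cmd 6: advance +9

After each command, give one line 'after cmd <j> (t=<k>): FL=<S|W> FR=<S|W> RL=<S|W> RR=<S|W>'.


start t=4: FL=W FR=W RL=W RR=W
cmd 1: advance +4 → t=8, phase=(7,7,1,1) → FL=W FR=W RL=S RR=S
cmd 2: advance +11 → t=19, phase=(6,6,0,0) → FL=W FR=W RL=S RR=S
cmd 3: advance +10 → t=29, phase=(4,4,10,10) → FL=W FR=W RL=W RR=W
cmd 4: advance +7 → t=36, phase=(11,11,5,5) → FL=W FR=W RL=W RR=W
cmd 5: advance +10 → t=46, phase=(9,9,3,3) → FL=W FR=W RL=W RR=W
cmd 6: advance +9 → t=55, phase=(6,6,0,0) → FL=W FR=W RL=S RR=S

after cmd 1 (t=8): FL=W FR=W RL=S RR=S
after cmd 2 (t=19): FL=W FR=W RL=S RR=S
after cmd 3 (t=29): FL=W FR=W RL=W RR=W
after cmd 4 (t=36): FL=W FR=W RL=W RR=W
after cmd 5 (t=46): FL=W FR=W RL=W RR=W
after cmd 6 (t=55): FL=W FR=W RL=S RR=S


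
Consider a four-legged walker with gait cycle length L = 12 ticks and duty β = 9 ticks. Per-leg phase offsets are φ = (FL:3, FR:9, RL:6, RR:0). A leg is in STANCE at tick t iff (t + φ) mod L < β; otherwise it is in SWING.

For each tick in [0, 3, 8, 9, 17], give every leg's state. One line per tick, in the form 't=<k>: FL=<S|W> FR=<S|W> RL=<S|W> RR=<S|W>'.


t=0: FL=S FR=W RL=S RR=S
t=3: FL=S FR=S RL=W RR=S
t=8: FL=W FR=S RL=S RR=S
t=9: FL=S FR=S RL=S RR=W
t=17: FL=S FR=S RL=W RR=S

t=0: phase=(3,9,6,0) vs β=9 → FL=S FR=W RL=S RR=S
t=3: phase=(6,0,9,3) vs β=9 → FL=S FR=S RL=W RR=S
t=8: phase=(11,5,2,8) vs β=9 → FL=W FR=S RL=S RR=S
t=9: phase=(0,6,3,9) vs β=9 → FL=S FR=S RL=S RR=W
t=17: phase=(8,2,11,5) vs β=9 → FL=S FR=S RL=W RR=S


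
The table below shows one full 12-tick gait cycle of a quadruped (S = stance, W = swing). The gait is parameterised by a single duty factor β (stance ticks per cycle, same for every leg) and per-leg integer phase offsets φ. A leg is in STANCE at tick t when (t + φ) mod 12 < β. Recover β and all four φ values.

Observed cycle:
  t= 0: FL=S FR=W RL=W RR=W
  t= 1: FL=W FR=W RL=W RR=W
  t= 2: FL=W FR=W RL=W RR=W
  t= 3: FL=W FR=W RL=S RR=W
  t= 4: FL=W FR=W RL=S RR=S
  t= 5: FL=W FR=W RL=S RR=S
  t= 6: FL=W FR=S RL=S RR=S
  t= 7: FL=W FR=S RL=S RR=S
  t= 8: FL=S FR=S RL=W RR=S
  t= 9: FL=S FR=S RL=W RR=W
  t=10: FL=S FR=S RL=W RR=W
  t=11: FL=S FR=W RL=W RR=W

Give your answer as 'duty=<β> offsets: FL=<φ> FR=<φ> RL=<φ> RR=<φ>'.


duty=5 offsets: FL=4 FR=6 RL=9 RR=8

duty β = stance ticks per leg = 5
FL: stance ticks = 5; W→S at t=8 → φ=4
FR: stance ticks = 5; W→S at t=6 → φ=6
RL: stance ticks = 5; W→S at t=3 → φ=9
RR: stance ticks = 5; W→S at t=4 → φ=8


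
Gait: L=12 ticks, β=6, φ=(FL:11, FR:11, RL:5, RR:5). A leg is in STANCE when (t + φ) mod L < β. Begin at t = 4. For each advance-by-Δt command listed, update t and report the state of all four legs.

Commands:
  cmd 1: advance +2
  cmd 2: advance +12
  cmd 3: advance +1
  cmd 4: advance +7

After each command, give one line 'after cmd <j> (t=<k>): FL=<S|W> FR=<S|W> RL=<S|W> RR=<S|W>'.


start t=4: FL=S FR=S RL=W RR=W
cmd 1: advance +2 → t=6, phase=(5,5,11,11) → FL=S FR=S RL=W RR=W
cmd 2: advance +12 → t=18, phase=(5,5,11,11) → FL=S FR=S RL=W RR=W
cmd 3: advance +1 → t=19, phase=(6,6,0,0) → FL=W FR=W RL=S RR=S
cmd 4: advance +7 → t=26, phase=(1,1,7,7) → FL=S FR=S RL=W RR=W

after cmd 1 (t=6): FL=S FR=S RL=W RR=W
after cmd 2 (t=18): FL=S FR=S RL=W RR=W
after cmd 3 (t=19): FL=W FR=W RL=S RR=S
after cmd 4 (t=26): FL=S FR=S RL=W RR=W
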